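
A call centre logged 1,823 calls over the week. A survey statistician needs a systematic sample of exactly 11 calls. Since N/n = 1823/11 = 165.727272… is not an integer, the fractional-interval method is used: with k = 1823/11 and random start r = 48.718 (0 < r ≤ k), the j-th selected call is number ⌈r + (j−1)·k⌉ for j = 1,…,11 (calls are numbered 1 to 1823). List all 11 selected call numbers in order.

49, 215, 381, 546, 712, 878, 1044, 1209, 1375, 1541, 1706

j=1: r + 0k = 48.718 → ⌈·⌉ = 49
j=2: r + 1k = 214.445272… → ⌈·⌉ = 215
j=3: r + 2k = 380.172545… → ⌈·⌉ = 381
j=4: r + 3k = 545.899818… → ⌈·⌉ = 546
j=5: r + 4k = 711.627090… → ⌈·⌉ = 712
j=6: r + 5k = 877.354363… → ⌈·⌉ = 878
j=7: r + 6k = 1043.081636… → ⌈·⌉ = 1044
j=8: r + 7k = 1208.808909… → ⌈·⌉ = 1209
j=9: r + 8k = 1374.536181… → ⌈·⌉ = 1375
j=10: r + 9k = 1540.263454… → ⌈·⌉ = 1541
j=11: r + 10k = 1705.990727… → ⌈·⌉ = 1706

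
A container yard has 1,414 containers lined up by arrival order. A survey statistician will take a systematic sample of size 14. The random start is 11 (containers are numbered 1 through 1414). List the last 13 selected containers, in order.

k = N/n = 1414/14 = 101
2nd selection = 11 + 1×101 = 112
3rd: 112 + 101 = 213
4th: 213 + 101 = 314
5th: 314 + 101 = 415
6th: 415 + 101 = 516
7th: 516 + 101 = 617
8th: 617 + 101 = 718
9th: 718 + 101 = 819
10th: 819 + 101 = 920
11th: 920 + 101 = 1021
12th: 1021 + 101 = 1122
13th: 1122 + 101 = 1223
14th: 1223 + 101 = 1324

112, 213, 314, 415, 516, 617, 718, 819, 920, 1021, 1122, 1223, 1324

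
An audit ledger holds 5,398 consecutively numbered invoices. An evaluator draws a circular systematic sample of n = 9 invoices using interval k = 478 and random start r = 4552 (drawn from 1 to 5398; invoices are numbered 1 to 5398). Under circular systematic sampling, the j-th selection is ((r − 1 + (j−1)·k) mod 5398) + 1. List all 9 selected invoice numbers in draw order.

Selection 1: 4552
Selection 2: 4552 + 478 = 5030
Selection 3: 5030 + 478 = 5508 → 5508 − 5398 = 110
Selection 4: 110 + 478 = 588
Selection 5: 588 + 478 = 1066
Selection 6: 1066 + 478 = 1544
Selection 7: 1544 + 478 = 2022
Selection 8: 2022 + 478 = 2500
Selection 9: 2500 + 478 = 2978

4552, 5030, 110, 588, 1066, 1544, 2022, 2500, 2978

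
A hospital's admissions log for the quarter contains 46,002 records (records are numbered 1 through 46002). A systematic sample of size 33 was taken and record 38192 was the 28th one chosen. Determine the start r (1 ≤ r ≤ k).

k = 46002/33 = 1394
r = 38192 − (28−1)×1394 = 38192 − 37638 = 554

554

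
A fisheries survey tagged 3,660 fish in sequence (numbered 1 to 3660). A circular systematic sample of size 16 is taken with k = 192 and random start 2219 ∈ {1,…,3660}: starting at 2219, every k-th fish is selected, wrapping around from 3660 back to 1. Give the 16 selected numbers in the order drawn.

2219, 2411, 2603, 2795, 2987, 3179, 3371, 3563, 95, 287, 479, 671, 863, 1055, 1247, 1439

Selection 1: 2219
Selection 2: 2219 + 192 = 2411
Selection 3: 2411 + 192 = 2603
Selection 4: 2603 + 192 = 2795
Selection 5: 2795 + 192 = 2987
Selection 6: 2987 + 192 = 3179
Selection 7: 3179 + 192 = 3371
Selection 8: 3371 + 192 = 3563
Selection 9: 3563 + 192 = 3755 → 3755 − 3660 = 95
Selection 10: 95 + 192 = 287
Selection 11: 287 + 192 = 479
Selection 12: 479 + 192 = 671
Selection 13: 671 + 192 = 863
Selection 14: 863 + 192 = 1055
Selection 15: 1055 + 192 = 1247
Selection 16: 1247 + 192 = 1439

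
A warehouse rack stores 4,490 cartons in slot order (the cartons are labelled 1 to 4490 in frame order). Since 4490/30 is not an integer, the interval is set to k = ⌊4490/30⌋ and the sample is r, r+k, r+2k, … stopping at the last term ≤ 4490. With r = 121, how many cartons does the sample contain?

30

k = ⌊4490/30⌋ = 149
Achieved size = ⌊(4490 − 121)/149⌋ + 1 = ⌊4369/149⌋ + 1 = 29 + 1 = 30
(last selection: 121 + 29×149 = 4442 ≤ 4490; next would be 4591 > 4490)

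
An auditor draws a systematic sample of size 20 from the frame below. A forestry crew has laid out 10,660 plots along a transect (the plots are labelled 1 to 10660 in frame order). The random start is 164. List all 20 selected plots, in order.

164, 697, 1230, 1763, 2296, 2829, 3362, 3895, 4428, 4961, 5494, 6027, 6560, 7093, 7626, 8159, 8692, 9225, 9758, 10291

k = N/n = 10660/20 = 533
plot 1: 164
plot 2: 164 + 533 = 697
plot 3: 697 + 533 = 1230
plot 4: 1230 + 533 = 1763
plot 5: 1763 + 533 = 2296
plot 6: 2296 + 533 = 2829
plot 7: 2829 + 533 = 3362
plot 8: 3362 + 533 = 3895
plot 9: 3895 + 533 = 4428
plot 10: 4428 + 533 = 4961
plot 11: 4961 + 533 = 5494
plot 12: 5494 + 533 = 6027
plot 13: 6027 + 533 = 6560
plot 14: 6560 + 533 = 7093
plot 15: 7093 + 533 = 7626
plot 16: 7626 + 533 = 8159
plot 17: 8159 + 533 = 8692
plot 18: 8692 + 533 = 9225
plot 19: 9225 + 533 = 9758
plot 20: 9758 + 533 = 10291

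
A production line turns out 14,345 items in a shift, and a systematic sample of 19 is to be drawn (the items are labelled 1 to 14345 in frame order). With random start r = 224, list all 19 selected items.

224, 979, 1734, 2489, 3244, 3999, 4754, 5509, 6264, 7019, 7774, 8529, 9284, 10039, 10794, 11549, 12304, 13059, 13814

k = N/n = 14345/19 = 755
item 1: 224
item 2: 224 + 755 = 979
item 3: 979 + 755 = 1734
item 4: 1734 + 755 = 2489
item 5: 2489 + 755 = 3244
item 6: 3244 + 755 = 3999
item 7: 3999 + 755 = 4754
item 8: 4754 + 755 = 5509
item 9: 5509 + 755 = 6264
item 10: 6264 + 755 = 7019
item 11: 7019 + 755 = 7774
item 12: 7774 + 755 = 8529
item 13: 8529 + 755 = 9284
item 14: 9284 + 755 = 10039
item 15: 10039 + 755 = 10794
item 16: 10794 + 755 = 11549
item 17: 11549 + 755 = 12304
item 18: 12304 + 755 = 13059
item 19: 13059 + 755 = 13814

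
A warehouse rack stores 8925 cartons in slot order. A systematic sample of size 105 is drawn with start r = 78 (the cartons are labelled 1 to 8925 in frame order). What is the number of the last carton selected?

k = 8925/105 = 85
105th selection = r + (105−1)·k = 78 + 104×85 = 78 + 8840 = 8918

8918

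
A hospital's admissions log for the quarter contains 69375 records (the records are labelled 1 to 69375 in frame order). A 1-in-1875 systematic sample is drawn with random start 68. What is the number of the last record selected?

67568

k = 1875
37th selection = r + (37−1)·k = 68 + 36×1875 = 68 + 67500 = 67568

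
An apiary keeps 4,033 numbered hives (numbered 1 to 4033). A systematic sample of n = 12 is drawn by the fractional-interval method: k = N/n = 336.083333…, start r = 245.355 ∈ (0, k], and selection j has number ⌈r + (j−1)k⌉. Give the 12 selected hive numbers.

j=1: r + 0k = 245.355 → ⌈·⌉ = 246
j=2: r + 1k = 581.438333… → ⌈·⌉ = 582
j=3: r + 2k = 917.521666… → ⌈·⌉ = 918
j=4: r + 3k = 1253.605 → ⌈·⌉ = 1254
j=5: r + 4k = 1589.688333… → ⌈·⌉ = 1590
j=6: r + 5k = 1925.771666… → ⌈·⌉ = 1926
j=7: r + 6k = 2261.855 → ⌈·⌉ = 2262
j=8: r + 7k = 2597.938333… → ⌈·⌉ = 2598
j=9: r + 8k = 2934.021666… → ⌈·⌉ = 2935
j=10: r + 9k = 3270.105 → ⌈·⌉ = 3271
j=11: r + 10k = 3606.188333… → ⌈·⌉ = 3607
j=12: r + 11k = 3942.271666… → ⌈·⌉ = 3943

246, 582, 918, 1254, 1590, 1926, 2262, 2598, 2935, 3271, 3607, 3943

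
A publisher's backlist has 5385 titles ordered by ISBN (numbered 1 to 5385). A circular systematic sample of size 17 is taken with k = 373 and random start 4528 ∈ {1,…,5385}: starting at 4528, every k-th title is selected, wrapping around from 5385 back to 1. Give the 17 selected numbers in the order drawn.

4528, 4901, 5274, 262, 635, 1008, 1381, 1754, 2127, 2500, 2873, 3246, 3619, 3992, 4365, 4738, 5111

Selection 1: 4528
Selection 2: 4528 + 373 = 4901
Selection 3: 4901 + 373 = 5274
Selection 4: 5274 + 373 = 5647 → 5647 − 5385 = 262
Selection 5: 262 + 373 = 635
Selection 6: 635 + 373 = 1008
Selection 7: 1008 + 373 = 1381
Selection 8: 1381 + 373 = 1754
Selection 9: 1754 + 373 = 2127
Selection 10: 2127 + 373 = 2500
Selection 11: 2500 + 373 = 2873
Selection 12: 2873 + 373 = 3246
Selection 13: 3246 + 373 = 3619
Selection 14: 3619 + 373 = 3992
Selection 15: 3992 + 373 = 4365
Selection 16: 4365 + 373 = 4738
Selection 17: 4738 + 373 = 5111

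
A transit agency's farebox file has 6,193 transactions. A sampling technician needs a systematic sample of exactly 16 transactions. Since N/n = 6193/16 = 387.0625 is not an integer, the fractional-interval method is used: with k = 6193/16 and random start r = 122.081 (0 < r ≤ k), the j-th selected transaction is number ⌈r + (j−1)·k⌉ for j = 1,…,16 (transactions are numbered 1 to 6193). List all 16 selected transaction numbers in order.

j=1: r + 0k = 122.081 → ⌈·⌉ = 123
j=2: r + 1k = 509.1435 → ⌈·⌉ = 510
j=3: r + 2k = 896.206 → ⌈·⌉ = 897
j=4: r + 3k = 1283.2685 → ⌈·⌉ = 1284
j=5: r + 4k = 1670.331 → ⌈·⌉ = 1671
j=6: r + 5k = 2057.3935 → ⌈·⌉ = 2058
j=7: r + 6k = 2444.456 → ⌈·⌉ = 2445
j=8: r + 7k = 2831.5185 → ⌈·⌉ = 2832
j=9: r + 8k = 3218.581 → ⌈·⌉ = 3219
j=10: r + 9k = 3605.6435 → ⌈·⌉ = 3606
j=11: r + 10k = 3992.706 → ⌈·⌉ = 3993
j=12: r + 11k = 4379.7685 → ⌈·⌉ = 4380
j=13: r + 12k = 4766.831 → ⌈·⌉ = 4767
j=14: r + 13k = 5153.8935 → ⌈·⌉ = 5154
j=15: r + 14k = 5540.956 → ⌈·⌉ = 5541
j=16: r + 15k = 5928.0185 → ⌈·⌉ = 5929

123, 510, 897, 1284, 1671, 2058, 2445, 2832, 3219, 3606, 3993, 4380, 4767, 5154, 5541, 5929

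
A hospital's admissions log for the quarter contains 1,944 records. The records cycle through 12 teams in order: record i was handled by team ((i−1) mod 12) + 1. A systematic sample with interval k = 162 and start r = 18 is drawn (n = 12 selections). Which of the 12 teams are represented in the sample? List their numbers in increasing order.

Consecutive selections differ by k = 162, so their team numbers differ by 162 mod 12 = 6.
gcd(162, 12) = 6, so the sample visits 12/6 = 2 distinct residues mod 12.
Start 18 is team 6; the teams hit are 6, 12.

6, 12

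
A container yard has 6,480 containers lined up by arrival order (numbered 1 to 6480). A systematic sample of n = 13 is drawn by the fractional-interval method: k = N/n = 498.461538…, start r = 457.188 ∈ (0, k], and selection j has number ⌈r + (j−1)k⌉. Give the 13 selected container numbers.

j=1: r + 0k = 457.188 → ⌈·⌉ = 458
j=2: r + 1k = 955.649538… → ⌈·⌉ = 956
j=3: r + 2k = 1454.111076… → ⌈·⌉ = 1455
j=4: r + 3k = 1952.572615… → ⌈·⌉ = 1953
j=5: r + 4k = 2451.034153… → ⌈·⌉ = 2452
j=6: r + 5k = 2949.495692… → ⌈·⌉ = 2950
j=7: r + 6k = 3447.957230… → ⌈·⌉ = 3448
j=8: r + 7k = 3946.418769… → ⌈·⌉ = 3947
j=9: r + 8k = 4444.880307… → ⌈·⌉ = 4445
j=10: r + 9k = 4943.341846… → ⌈·⌉ = 4944
j=11: r + 10k = 5441.803384… → ⌈·⌉ = 5442
j=12: r + 11k = 5940.264923… → ⌈·⌉ = 5941
j=13: r + 12k = 6438.726461… → ⌈·⌉ = 6439

458, 956, 1455, 1953, 2452, 2950, 3448, 3947, 4445, 4944, 5442, 5941, 6439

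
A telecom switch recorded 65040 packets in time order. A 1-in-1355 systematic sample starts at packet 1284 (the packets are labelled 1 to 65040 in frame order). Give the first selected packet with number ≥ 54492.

k = 1355
Steps past start: ⌈(54492 − 1284)/1355⌉ = ⌈53208/1355⌉ = 40
Selected packet: 1284 + 40×1355 = 55484

55484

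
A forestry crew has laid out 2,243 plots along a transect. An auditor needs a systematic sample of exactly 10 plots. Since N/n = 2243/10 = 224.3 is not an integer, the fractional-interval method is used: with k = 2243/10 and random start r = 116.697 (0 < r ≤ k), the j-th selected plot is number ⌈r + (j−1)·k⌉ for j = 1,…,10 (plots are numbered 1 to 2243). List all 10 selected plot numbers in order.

j=1: r + 0k = 116.697 → ⌈·⌉ = 117
j=2: r + 1k = 340.997 → ⌈·⌉ = 341
j=3: r + 2k = 565.297 → ⌈·⌉ = 566
j=4: r + 3k = 789.597 → ⌈·⌉ = 790
j=5: r + 4k = 1013.897 → ⌈·⌉ = 1014
j=6: r + 5k = 1238.197 → ⌈·⌉ = 1239
j=7: r + 6k = 1462.497 → ⌈·⌉ = 1463
j=8: r + 7k = 1686.797 → ⌈·⌉ = 1687
j=9: r + 8k = 1911.097 → ⌈·⌉ = 1912
j=10: r + 9k = 2135.397 → ⌈·⌉ = 2136

117, 341, 566, 790, 1014, 1239, 1463, 1687, 1912, 2136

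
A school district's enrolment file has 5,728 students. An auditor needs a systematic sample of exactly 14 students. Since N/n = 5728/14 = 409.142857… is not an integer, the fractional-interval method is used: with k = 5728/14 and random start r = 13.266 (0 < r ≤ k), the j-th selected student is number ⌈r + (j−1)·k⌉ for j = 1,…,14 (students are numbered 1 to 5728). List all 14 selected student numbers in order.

14, 423, 832, 1241, 1650, 2059, 2469, 2878, 3287, 3696, 4105, 4514, 4923, 5333

j=1: r + 0k = 13.266 → ⌈·⌉ = 14
j=2: r + 1k = 422.408857… → ⌈·⌉ = 423
j=3: r + 2k = 831.551714… → ⌈·⌉ = 832
j=4: r + 3k = 1240.694571… → ⌈·⌉ = 1241
j=5: r + 4k = 1649.837428… → ⌈·⌉ = 1650
j=6: r + 5k = 2058.980285… → ⌈·⌉ = 2059
j=7: r + 6k = 2468.123142… → ⌈·⌉ = 2469
j=8: r + 7k = 2877.266 → ⌈·⌉ = 2878
j=9: r + 8k = 3286.408857… → ⌈·⌉ = 3287
j=10: r + 9k = 3695.551714… → ⌈·⌉ = 3696
j=11: r + 10k = 4104.694571… → ⌈·⌉ = 4105
j=12: r + 11k = 4513.837428… → ⌈·⌉ = 4514
j=13: r + 12k = 4922.980285… → ⌈·⌉ = 4923
j=14: r + 13k = 5332.123142… → ⌈·⌉ = 5333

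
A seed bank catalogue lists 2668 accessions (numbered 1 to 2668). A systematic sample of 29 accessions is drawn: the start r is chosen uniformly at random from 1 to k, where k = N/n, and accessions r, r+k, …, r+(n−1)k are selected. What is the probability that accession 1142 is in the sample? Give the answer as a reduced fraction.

1/92

k = 2668/29 = 92.
Accession 1142 is selected iff r ≡ 1142 (mod 92); exactly one such r in {1,…,92}.
Inclusion probability = 1/92.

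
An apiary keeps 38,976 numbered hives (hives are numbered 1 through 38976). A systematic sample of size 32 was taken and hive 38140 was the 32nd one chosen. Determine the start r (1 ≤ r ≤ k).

k = 38976/32 = 1218
r = 38140 − (32−1)×1218 = 38140 − 37758 = 382

382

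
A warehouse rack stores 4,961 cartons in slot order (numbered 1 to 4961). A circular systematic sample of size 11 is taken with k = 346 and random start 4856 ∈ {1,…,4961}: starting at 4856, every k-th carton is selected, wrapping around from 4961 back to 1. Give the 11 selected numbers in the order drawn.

4856, 241, 587, 933, 1279, 1625, 1971, 2317, 2663, 3009, 3355

Selection 1: 4856
Selection 2: 4856 + 346 = 5202 → 5202 − 4961 = 241
Selection 3: 241 + 346 = 587
Selection 4: 587 + 346 = 933
Selection 5: 933 + 346 = 1279
Selection 6: 1279 + 346 = 1625
Selection 7: 1625 + 346 = 1971
Selection 8: 1971 + 346 = 2317
Selection 9: 2317 + 346 = 2663
Selection 10: 2663 + 346 = 3009
Selection 11: 3009 + 346 = 3355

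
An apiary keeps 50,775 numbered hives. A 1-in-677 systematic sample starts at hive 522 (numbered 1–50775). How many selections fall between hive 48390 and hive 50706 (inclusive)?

k = 677
First selection ≥ 48390: 522 + ⌈(48390−522)/677⌉·677 = 522 + 71×677 = 48589
Last selection ≤ 50706: 522 + ⌊(50706−522)/677⌋·677 = 522 + 74×677 = 50620
Count = 74 − 71 + 1 = 4

4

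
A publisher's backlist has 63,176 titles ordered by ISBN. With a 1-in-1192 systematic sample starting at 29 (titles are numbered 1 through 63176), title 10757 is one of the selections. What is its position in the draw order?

10

k = 1192
position = (10757 − 29)/1192 + 1 = 10728/1192 + 1 = 9 + 1 = 10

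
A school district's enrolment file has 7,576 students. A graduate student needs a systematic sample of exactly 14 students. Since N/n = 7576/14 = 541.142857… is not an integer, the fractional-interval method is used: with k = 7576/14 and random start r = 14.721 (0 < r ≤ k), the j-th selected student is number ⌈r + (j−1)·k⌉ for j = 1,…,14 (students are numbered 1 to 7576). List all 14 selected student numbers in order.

j=1: r + 0k = 14.721 → ⌈·⌉ = 15
j=2: r + 1k = 555.863857… → ⌈·⌉ = 556
j=3: r + 2k = 1097.006714… → ⌈·⌉ = 1098
j=4: r + 3k = 1638.149571… → ⌈·⌉ = 1639
j=5: r + 4k = 2179.292428… → ⌈·⌉ = 2180
j=6: r + 5k = 2720.435285… → ⌈·⌉ = 2721
j=7: r + 6k = 3261.578142… → ⌈·⌉ = 3262
j=8: r + 7k = 3802.721 → ⌈·⌉ = 3803
j=9: r + 8k = 4343.863857… → ⌈·⌉ = 4344
j=10: r + 9k = 4885.006714… → ⌈·⌉ = 4886
j=11: r + 10k = 5426.149571… → ⌈·⌉ = 5427
j=12: r + 11k = 5967.292428… → ⌈·⌉ = 5968
j=13: r + 12k = 6508.435285… → ⌈·⌉ = 6509
j=14: r + 13k = 7049.578142… → ⌈·⌉ = 7050

15, 556, 1098, 1639, 2180, 2721, 3262, 3803, 4344, 4886, 5427, 5968, 6509, 7050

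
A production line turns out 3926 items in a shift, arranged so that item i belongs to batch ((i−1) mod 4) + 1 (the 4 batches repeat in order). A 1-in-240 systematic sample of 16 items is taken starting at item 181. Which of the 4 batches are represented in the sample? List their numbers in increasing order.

1

Consecutive selections differ by k = 240, so their batch numbers differ by 240 mod 4 = 0.
gcd(240, 4) = 4, so the sample visits 4/4 = 1 distinct residues mod 4.
Start 181 is batch 1; the batches hit are 1.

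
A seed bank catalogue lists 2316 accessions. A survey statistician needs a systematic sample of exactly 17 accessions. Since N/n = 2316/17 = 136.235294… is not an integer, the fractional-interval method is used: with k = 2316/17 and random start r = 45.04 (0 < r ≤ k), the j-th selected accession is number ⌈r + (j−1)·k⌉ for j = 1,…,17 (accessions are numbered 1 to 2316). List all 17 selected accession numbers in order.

46, 182, 318, 454, 590, 727, 863, 999, 1135, 1272, 1408, 1544, 1680, 1817, 1953, 2089, 2225

j=1: r + 0k = 45.04 → ⌈·⌉ = 46
j=2: r + 1k = 181.275294… → ⌈·⌉ = 182
j=3: r + 2k = 317.510588… → ⌈·⌉ = 318
j=4: r + 3k = 453.745882… → ⌈·⌉ = 454
j=5: r + 4k = 589.981176… → ⌈·⌉ = 590
j=6: r + 5k = 726.216470… → ⌈·⌉ = 727
j=7: r + 6k = 862.451764… → ⌈·⌉ = 863
j=8: r + 7k = 998.687058… → ⌈·⌉ = 999
j=9: r + 8k = 1134.922352… → ⌈·⌉ = 1135
j=10: r + 9k = 1271.157647… → ⌈·⌉ = 1272
j=11: r + 10k = 1407.392941… → ⌈·⌉ = 1408
j=12: r + 11k = 1543.628235… → ⌈·⌉ = 1544
j=13: r + 12k = 1679.863529… → ⌈·⌉ = 1680
j=14: r + 13k = 1816.098823… → ⌈·⌉ = 1817
j=15: r + 14k = 1952.334117… → ⌈·⌉ = 1953
j=16: r + 15k = 2088.569411… → ⌈·⌉ = 2089
j=17: r + 16k = 2224.804705… → ⌈·⌉ = 2225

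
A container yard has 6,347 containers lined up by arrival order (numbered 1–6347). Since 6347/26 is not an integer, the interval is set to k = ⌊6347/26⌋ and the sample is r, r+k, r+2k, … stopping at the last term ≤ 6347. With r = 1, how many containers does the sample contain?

k = ⌊6347/26⌋ = 244
Achieved size = ⌊(6347 − 1)/244⌋ + 1 = ⌊6346/244⌋ + 1 = 26 + 1 = 27
(last selection: 1 + 26×244 = 6345 ≤ 6347; next would be 6589 > 6347)

27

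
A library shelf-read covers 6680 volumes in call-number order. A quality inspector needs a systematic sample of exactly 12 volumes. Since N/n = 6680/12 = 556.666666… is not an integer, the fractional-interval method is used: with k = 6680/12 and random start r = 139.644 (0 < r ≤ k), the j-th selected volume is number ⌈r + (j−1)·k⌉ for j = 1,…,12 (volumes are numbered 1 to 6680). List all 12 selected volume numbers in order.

j=1: r + 0k = 139.644 → ⌈·⌉ = 140
j=2: r + 1k = 696.310666… → ⌈·⌉ = 697
j=3: r + 2k = 1252.977333… → ⌈·⌉ = 1253
j=4: r + 3k = 1809.644 → ⌈·⌉ = 1810
j=5: r + 4k = 2366.310666… → ⌈·⌉ = 2367
j=6: r + 5k = 2922.977333… → ⌈·⌉ = 2923
j=7: r + 6k = 3479.644 → ⌈·⌉ = 3480
j=8: r + 7k = 4036.310666… → ⌈·⌉ = 4037
j=9: r + 8k = 4592.977333… → ⌈·⌉ = 4593
j=10: r + 9k = 5149.644 → ⌈·⌉ = 5150
j=11: r + 10k = 5706.310666… → ⌈·⌉ = 5707
j=12: r + 11k = 6262.977333… → ⌈·⌉ = 6263

140, 697, 1253, 1810, 2367, 2923, 3480, 4037, 4593, 5150, 5707, 6263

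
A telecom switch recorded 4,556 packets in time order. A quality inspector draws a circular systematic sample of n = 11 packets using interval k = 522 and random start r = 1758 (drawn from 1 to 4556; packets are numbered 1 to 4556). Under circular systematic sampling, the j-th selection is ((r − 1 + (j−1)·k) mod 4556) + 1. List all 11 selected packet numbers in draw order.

1758, 2280, 2802, 3324, 3846, 4368, 334, 856, 1378, 1900, 2422

Selection 1: 1758
Selection 2: 1758 + 522 = 2280
Selection 3: 2280 + 522 = 2802
Selection 4: 2802 + 522 = 3324
Selection 5: 3324 + 522 = 3846
Selection 6: 3846 + 522 = 4368
Selection 7: 4368 + 522 = 4890 → 4890 − 4556 = 334
Selection 8: 334 + 522 = 856
Selection 9: 856 + 522 = 1378
Selection 10: 1378 + 522 = 1900
Selection 11: 1900 + 522 = 2422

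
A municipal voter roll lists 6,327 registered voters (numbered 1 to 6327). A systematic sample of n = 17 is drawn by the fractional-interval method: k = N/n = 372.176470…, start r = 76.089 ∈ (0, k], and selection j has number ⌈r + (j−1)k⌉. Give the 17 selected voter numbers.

77, 449, 821, 1193, 1565, 1937, 2310, 2682, 3054, 3426, 3798, 4171, 4543, 4915, 5287, 5659, 6031

j=1: r + 0k = 76.089 → ⌈·⌉ = 77
j=2: r + 1k = 448.265470… → ⌈·⌉ = 449
j=3: r + 2k = 820.441941… → ⌈·⌉ = 821
j=4: r + 3k = 1192.618411… → ⌈·⌉ = 1193
j=5: r + 4k = 1564.794882… → ⌈·⌉ = 1565
j=6: r + 5k = 1936.971352… → ⌈·⌉ = 1937
j=7: r + 6k = 2309.147823… → ⌈·⌉ = 2310
j=8: r + 7k = 2681.324294… → ⌈·⌉ = 2682
j=9: r + 8k = 3053.500764… → ⌈·⌉ = 3054
j=10: r + 9k = 3425.677235… → ⌈·⌉ = 3426
j=11: r + 10k = 3797.853705… → ⌈·⌉ = 3798
j=12: r + 11k = 4170.030176… → ⌈·⌉ = 4171
j=13: r + 12k = 4542.206647… → ⌈·⌉ = 4543
j=14: r + 13k = 4914.383117… → ⌈·⌉ = 4915
j=15: r + 14k = 5286.559588… → ⌈·⌉ = 5287
j=16: r + 15k = 5658.736058… → ⌈·⌉ = 5659
j=17: r + 16k = 6030.912529… → ⌈·⌉ = 6031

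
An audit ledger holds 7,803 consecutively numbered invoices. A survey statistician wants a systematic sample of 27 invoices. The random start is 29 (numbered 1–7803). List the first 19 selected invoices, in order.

29, 318, 607, 896, 1185, 1474, 1763, 2052, 2341, 2630, 2919, 3208, 3497, 3786, 4075, 4364, 4653, 4942, 5231

k = N/n = 7803/27 = 289
invoice 1: 29
invoice 2: 29 + 289 = 318
invoice 3: 318 + 289 = 607
invoice 4: 607 + 289 = 896
invoice 5: 896 + 289 = 1185
invoice 6: 1185 + 289 = 1474
invoice 7: 1474 + 289 = 1763
invoice 8: 1763 + 289 = 2052
invoice 9: 2052 + 289 = 2341
invoice 10: 2341 + 289 = 2630
invoice 11: 2630 + 289 = 2919
invoice 12: 2919 + 289 = 3208
invoice 13: 3208 + 289 = 3497
invoice 14: 3497 + 289 = 3786
invoice 15: 3786 + 289 = 4075
invoice 16: 4075 + 289 = 4364
invoice 17: 4364 + 289 = 4653
invoice 18: 4653 + 289 = 4942
invoice 19: 4942 + 289 = 5231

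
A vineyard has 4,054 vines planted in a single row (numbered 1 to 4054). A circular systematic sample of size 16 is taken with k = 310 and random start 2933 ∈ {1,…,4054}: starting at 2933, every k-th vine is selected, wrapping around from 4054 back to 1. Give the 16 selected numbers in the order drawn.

Selection 1: 2933
Selection 2: 2933 + 310 = 3243
Selection 3: 3243 + 310 = 3553
Selection 4: 3553 + 310 = 3863
Selection 5: 3863 + 310 = 4173 → 4173 − 4054 = 119
Selection 6: 119 + 310 = 429
Selection 7: 429 + 310 = 739
Selection 8: 739 + 310 = 1049
Selection 9: 1049 + 310 = 1359
Selection 10: 1359 + 310 = 1669
Selection 11: 1669 + 310 = 1979
Selection 12: 1979 + 310 = 2289
Selection 13: 2289 + 310 = 2599
Selection 14: 2599 + 310 = 2909
Selection 15: 2909 + 310 = 3219
Selection 16: 3219 + 310 = 3529

2933, 3243, 3553, 3863, 119, 429, 739, 1049, 1359, 1669, 1979, 2289, 2599, 2909, 3219, 3529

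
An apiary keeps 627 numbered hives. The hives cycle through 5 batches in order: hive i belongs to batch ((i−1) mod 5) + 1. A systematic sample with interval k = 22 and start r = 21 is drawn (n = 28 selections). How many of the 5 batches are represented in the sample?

5

Consecutive selections differ by k = 22, so their batch numbers differ by 22 mod 5 = 2.
gcd(22, 5) = 1, so the sample visits 5/1 = 5 distinct residues mod 5.
Start 21 is batch 1; the batches hit are 1, 2, 3, 4, 5.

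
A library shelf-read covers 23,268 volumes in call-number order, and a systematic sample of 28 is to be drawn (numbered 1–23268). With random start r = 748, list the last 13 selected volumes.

k = N/n = 23268/28 = 831
16th selection = 748 + 15×831 = 13213
17th: 13213 + 831 = 14044
18th: 14044 + 831 = 14875
19th: 14875 + 831 = 15706
20th: 15706 + 831 = 16537
21st: 16537 + 831 = 17368
22nd: 17368 + 831 = 18199
23rd: 18199 + 831 = 19030
24th: 19030 + 831 = 19861
25th: 19861 + 831 = 20692
26th: 20692 + 831 = 21523
27th: 21523 + 831 = 22354
28th: 22354 + 831 = 23185

13213, 14044, 14875, 15706, 16537, 17368, 18199, 19030, 19861, 20692, 21523, 22354, 23185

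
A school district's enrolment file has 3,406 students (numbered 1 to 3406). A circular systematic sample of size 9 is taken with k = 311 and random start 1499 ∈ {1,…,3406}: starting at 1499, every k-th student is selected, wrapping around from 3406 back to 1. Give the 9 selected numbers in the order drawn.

Selection 1: 1499
Selection 2: 1499 + 311 = 1810
Selection 3: 1810 + 311 = 2121
Selection 4: 2121 + 311 = 2432
Selection 5: 2432 + 311 = 2743
Selection 6: 2743 + 311 = 3054
Selection 7: 3054 + 311 = 3365
Selection 8: 3365 + 311 = 3676 → 3676 − 3406 = 270
Selection 9: 270 + 311 = 581

1499, 1810, 2121, 2432, 2743, 3054, 3365, 270, 581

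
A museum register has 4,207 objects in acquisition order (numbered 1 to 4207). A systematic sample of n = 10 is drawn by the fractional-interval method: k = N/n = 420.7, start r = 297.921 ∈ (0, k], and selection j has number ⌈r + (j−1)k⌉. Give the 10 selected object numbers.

j=1: r + 0k = 297.921 → ⌈·⌉ = 298
j=2: r + 1k = 718.621 → ⌈·⌉ = 719
j=3: r + 2k = 1139.321 → ⌈·⌉ = 1140
j=4: r + 3k = 1560.021 → ⌈·⌉ = 1561
j=5: r + 4k = 1980.721 → ⌈·⌉ = 1981
j=6: r + 5k = 2401.421 → ⌈·⌉ = 2402
j=7: r + 6k = 2822.121 → ⌈·⌉ = 2823
j=8: r + 7k = 3242.821 → ⌈·⌉ = 3243
j=9: r + 8k = 3663.521 → ⌈·⌉ = 3664
j=10: r + 9k = 4084.221 → ⌈·⌉ = 4085

298, 719, 1140, 1561, 1981, 2402, 2823, 3243, 3664, 4085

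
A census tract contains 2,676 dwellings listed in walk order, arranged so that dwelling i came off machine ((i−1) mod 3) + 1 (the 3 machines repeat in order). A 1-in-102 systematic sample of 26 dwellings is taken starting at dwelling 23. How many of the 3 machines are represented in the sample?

Consecutive selections differ by k = 102, so their machine numbers differ by 102 mod 3 = 0.
gcd(102, 3) = 3, so the sample visits 3/3 = 1 distinct residues mod 3.
Start 23 is machine 2; the machines hit are 2.

1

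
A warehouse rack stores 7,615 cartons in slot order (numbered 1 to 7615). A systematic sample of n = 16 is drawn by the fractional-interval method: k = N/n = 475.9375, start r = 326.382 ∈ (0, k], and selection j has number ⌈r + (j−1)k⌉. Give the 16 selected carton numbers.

327, 803, 1279, 1755, 2231, 2707, 3183, 3658, 4134, 4610, 5086, 5562, 6038, 6514, 6990, 7466

j=1: r + 0k = 326.382 → ⌈·⌉ = 327
j=2: r + 1k = 802.3195 → ⌈·⌉ = 803
j=3: r + 2k = 1278.257 → ⌈·⌉ = 1279
j=4: r + 3k = 1754.1945 → ⌈·⌉ = 1755
j=5: r + 4k = 2230.132 → ⌈·⌉ = 2231
j=6: r + 5k = 2706.0695 → ⌈·⌉ = 2707
j=7: r + 6k = 3182.007 → ⌈·⌉ = 3183
j=8: r + 7k = 3657.9445 → ⌈·⌉ = 3658
j=9: r + 8k = 4133.882 → ⌈·⌉ = 4134
j=10: r + 9k = 4609.8195 → ⌈·⌉ = 4610
j=11: r + 10k = 5085.757 → ⌈·⌉ = 5086
j=12: r + 11k = 5561.6945 → ⌈·⌉ = 5562
j=13: r + 12k = 6037.632 → ⌈·⌉ = 6038
j=14: r + 13k = 6513.5695 → ⌈·⌉ = 6514
j=15: r + 14k = 6989.507 → ⌈·⌉ = 6990
j=16: r + 15k = 7465.4445 → ⌈·⌉ = 7466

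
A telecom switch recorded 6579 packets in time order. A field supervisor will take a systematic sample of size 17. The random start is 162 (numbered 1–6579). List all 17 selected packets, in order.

162, 549, 936, 1323, 1710, 2097, 2484, 2871, 3258, 3645, 4032, 4419, 4806, 5193, 5580, 5967, 6354

k = N/n = 6579/17 = 387
packet 1: 162
packet 2: 162 + 387 = 549
packet 3: 549 + 387 = 936
packet 4: 936 + 387 = 1323
packet 5: 1323 + 387 = 1710
packet 6: 1710 + 387 = 2097
packet 7: 2097 + 387 = 2484
packet 8: 2484 + 387 = 2871
packet 9: 2871 + 387 = 3258
packet 10: 3258 + 387 = 3645
packet 11: 3645 + 387 = 4032
packet 12: 4032 + 387 = 4419
packet 13: 4419 + 387 = 4806
packet 14: 4806 + 387 = 5193
packet 15: 5193 + 387 = 5580
packet 16: 5580 + 387 = 5967
packet 17: 5967 + 387 = 6354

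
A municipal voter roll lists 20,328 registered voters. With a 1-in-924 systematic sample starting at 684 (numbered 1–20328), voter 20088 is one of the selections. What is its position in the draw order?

k = 924
position = (20088 − 684)/924 + 1 = 19404/924 + 1 = 21 + 1 = 22

22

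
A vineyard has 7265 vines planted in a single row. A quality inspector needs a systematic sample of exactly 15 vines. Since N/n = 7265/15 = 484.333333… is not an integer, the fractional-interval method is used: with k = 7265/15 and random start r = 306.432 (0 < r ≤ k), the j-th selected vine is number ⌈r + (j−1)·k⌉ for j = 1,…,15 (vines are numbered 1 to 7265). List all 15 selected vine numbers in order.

307, 791, 1276, 1760, 2244, 2729, 3213, 3697, 4182, 4666, 5150, 5635, 6119, 6603, 7088

j=1: r + 0k = 306.432 → ⌈·⌉ = 307
j=2: r + 1k = 790.765333… → ⌈·⌉ = 791
j=3: r + 2k = 1275.098666… → ⌈·⌉ = 1276
j=4: r + 3k = 1759.432 → ⌈·⌉ = 1760
j=5: r + 4k = 2243.765333… → ⌈·⌉ = 2244
j=6: r + 5k = 2728.098666… → ⌈·⌉ = 2729
j=7: r + 6k = 3212.432 → ⌈·⌉ = 3213
j=8: r + 7k = 3696.765333… → ⌈·⌉ = 3697
j=9: r + 8k = 4181.098666… → ⌈·⌉ = 4182
j=10: r + 9k = 4665.432 → ⌈·⌉ = 4666
j=11: r + 10k = 5149.765333… → ⌈·⌉ = 5150
j=12: r + 11k = 5634.098666… → ⌈·⌉ = 5635
j=13: r + 12k = 6118.432 → ⌈·⌉ = 6119
j=14: r + 13k = 6602.765333… → ⌈·⌉ = 6603
j=15: r + 14k = 7087.098666… → ⌈·⌉ = 7088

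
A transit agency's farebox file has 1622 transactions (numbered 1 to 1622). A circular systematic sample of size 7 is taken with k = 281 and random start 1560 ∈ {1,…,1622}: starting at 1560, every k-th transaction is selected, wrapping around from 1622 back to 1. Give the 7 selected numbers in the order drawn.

1560, 219, 500, 781, 1062, 1343, 2

Selection 1: 1560
Selection 2: 1560 + 281 = 1841 → 1841 − 1622 = 219
Selection 3: 219 + 281 = 500
Selection 4: 500 + 281 = 781
Selection 5: 781 + 281 = 1062
Selection 6: 1062 + 281 = 1343
Selection 7: 1343 + 281 = 1624 → 1624 − 1622 = 2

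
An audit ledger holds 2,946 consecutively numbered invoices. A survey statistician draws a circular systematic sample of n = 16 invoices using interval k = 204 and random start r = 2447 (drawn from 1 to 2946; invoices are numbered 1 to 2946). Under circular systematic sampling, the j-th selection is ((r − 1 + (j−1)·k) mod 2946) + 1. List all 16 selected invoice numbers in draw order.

Selection 1: 2447
Selection 2: 2447 + 204 = 2651
Selection 3: 2651 + 204 = 2855
Selection 4: 2855 + 204 = 3059 → 3059 − 2946 = 113
Selection 5: 113 + 204 = 317
Selection 6: 317 + 204 = 521
Selection 7: 521 + 204 = 725
Selection 8: 725 + 204 = 929
Selection 9: 929 + 204 = 1133
Selection 10: 1133 + 204 = 1337
Selection 11: 1337 + 204 = 1541
Selection 12: 1541 + 204 = 1745
Selection 13: 1745 + 204 = 1949
Selection 14: 1949 + 204 = 2153
Selection 15: 2153 + 204 = 2357
Selection 16: 2357 + 204 = 2561

2447, 2651, 2855, 113, 317, 521, 725, 929, 1133, 1337, 1541, 1745, 1949, 2153, 2357, 2561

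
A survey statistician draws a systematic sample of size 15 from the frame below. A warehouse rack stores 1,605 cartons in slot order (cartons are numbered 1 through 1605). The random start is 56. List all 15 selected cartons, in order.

56, 163, 270, 377, 484, 591, 698, 805, 912, 1019, 1126, 1233, 1340, 1447, 1554

k = N/n = 1605/15 = 107
carton 1: 56
carton 2: 56 + 107 = 163
carton 3: 163 + 107 = 270
carton 4: 270 + 107 = 377
carton 5: 377 + 107 = 484
carton 6: 484 + 107 = 591
carton 7: 591 + 107 = 698
carton 8: 698 + 107 = 805
carton 9: 805 + 107 = 912
carton 10: 912 + 107 = 1019
carton 11: 1019 + 107 = 1126
carton 12: 1126 + 107 = 1233
carton 13: 1233 + 107 = 1340
carton 14: 1340 + 107 = 1447
carton 15: 1447 + 107 = 1554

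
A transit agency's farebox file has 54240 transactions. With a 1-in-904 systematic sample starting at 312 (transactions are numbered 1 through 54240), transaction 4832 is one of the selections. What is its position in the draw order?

6

k = 904
position = (4832 − 312)/904 + 1 = 4520/904 + 1 = 5 + 1 = 6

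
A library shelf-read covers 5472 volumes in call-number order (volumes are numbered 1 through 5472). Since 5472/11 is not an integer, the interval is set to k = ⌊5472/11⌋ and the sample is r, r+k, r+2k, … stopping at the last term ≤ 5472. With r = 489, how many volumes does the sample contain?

k = ⌊5472/11⌋ = 497
Achieved size = ⌊(5472 − 489)/497⌋ + 1 = ⌊4983/497⌋ + 1 = 10 + 1 = 11
(last selection: 489 + 10×497 = 5459 ≤ 5472; next would be 5956 > 5472)

11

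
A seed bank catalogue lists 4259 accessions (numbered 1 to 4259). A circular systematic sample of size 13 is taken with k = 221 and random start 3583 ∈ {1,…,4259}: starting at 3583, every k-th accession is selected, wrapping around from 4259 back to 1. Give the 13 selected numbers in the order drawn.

3583, 3804, 4025, 4246, 208, 429, 650, 871, 1092, 1313, 1534, 1755, 1976

Selection 1: 3583
Selection 2: 3583 + 221 = 3804
Selection 3: 3804 + 221 = 4025
Selection 4: 4025 + 221 = 4246
Selection 5: 4246 + 221 = 4467 → 4467 − 4259 = 208
Selection 6: 208 + 221 = 429
Selection 7: 429 + 221 = 650
Selection 8: 650 + 221 = 871
Selection 9: 871 + 221 = 1092
Selection 10: 1092 + 221 = 1313
Selection 11: 1313 + 221 = 1534
Selection 12: 1534 + 221 = 1755
Selection 13: 1755 + 221 = 1976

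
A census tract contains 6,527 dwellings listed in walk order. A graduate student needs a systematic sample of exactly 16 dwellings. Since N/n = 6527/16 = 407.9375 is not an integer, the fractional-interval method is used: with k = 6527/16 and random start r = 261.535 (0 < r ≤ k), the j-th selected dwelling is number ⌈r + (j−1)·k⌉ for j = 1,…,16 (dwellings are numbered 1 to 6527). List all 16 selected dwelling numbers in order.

262, 670, 1078, 1486, 1894, 2302, 2710, 3118, 3526, 3933, 4341, 4749, 5157, 5565, 5973, 6381

j=1: r + 0k = 261.535 → ⌈·⌉ = 262
j=2: r + 1k = 669.4725 → ⌈·⌉ = 670
j=3: r + 2k = 1077.41 → ⌈·⌉ = 1078
j=4: r + 3k = 1485.3475 → ⌈·⌉ = 1486
j=5: r + 4k = 1893.285 → ⌈·⌉ = 1894
j=6: r + 5k = 2301.2225 → ⌈·⌉ = 2302
j=7: r + 6k = 2709.16 → ⌈·⌉ = 2710
j=8: r + 7k = 3117.0975 → ⌈·⌉ = 3118
j=9: r + 8k = 3525.035 → ⌈·⌉ = 3526
j=10: r + 9k = 3932.9725 → ⌈·⌉ = 3933
j=11: r + 10k = 4340.91 → ⌈·⌉ = 4341
j=12: r + 11k = 4748.8475 → ⌈·⌉ = 4749
j=13: r + 12k = 5156.785 → ⌈·⌉ = 5157
j=14: r + 13k = 5564.7225 → ⌈·⌉ = 5565
j=15: r + 14k = 5972.66 → ⌈·⌉ = 5973
j=16: r + 15k = 6380.5975 → ⌈·⌉ = 6381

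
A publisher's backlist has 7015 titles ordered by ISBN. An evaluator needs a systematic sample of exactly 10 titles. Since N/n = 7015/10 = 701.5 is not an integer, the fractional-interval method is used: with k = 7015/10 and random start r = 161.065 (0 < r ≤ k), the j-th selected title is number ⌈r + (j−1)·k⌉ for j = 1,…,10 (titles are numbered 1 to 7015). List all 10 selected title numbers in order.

j=1: r + 0k = 161.065 → ⌈·⌉ = 162
j=2: r + 1k = 862.565 → ⌈·⌉ = 863
j=3: r + 2k = 1564.065 → ⌈·⌉ = 1565
j=4: r + 3k = 2265.565 → ⌈·⌉ = 2266
j=5: r + 4k = 2967.065 → ⌈·⌉ = 2968
j=6: r + 5k = 3668.565 → ⌈·⌉ = 3669
j=7: r + 6k = 4370.065 → ⌈·⌉ = 4371
j=8: r + 7k = 5071.565 → ⌈·⌉ = 5072
j=9: r + 8k = 5773.065 → ⌈·⌉ = 5774
j=10: r + 9k = 6474.565 → ⌈·⌉ = 6475

162, 863, 1565, 2266, 2968, 3669, 4371, 5072, 5774, 6475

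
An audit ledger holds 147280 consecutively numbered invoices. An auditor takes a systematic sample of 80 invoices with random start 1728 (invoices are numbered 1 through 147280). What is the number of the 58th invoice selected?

k = 147280/80 = 1841
58th selection = r + (58−1)·k = 1728 + 57×1841 = 1728 + 104937 = 106665

106665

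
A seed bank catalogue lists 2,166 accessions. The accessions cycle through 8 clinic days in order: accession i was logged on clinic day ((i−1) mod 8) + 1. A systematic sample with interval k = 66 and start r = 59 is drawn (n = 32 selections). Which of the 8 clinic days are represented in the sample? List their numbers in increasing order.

1, 3, 5, 7

Consecutive selections differ by k = 66, so their clinic day numbers differ by 66 mod 8 = 2.
gcd(66, 8) = 2, so the sample visits 8/2 = 4 distinct residues mod 8.
Start 59 is clinic day 3; the clinic days hit are 1, 3, 5, 7.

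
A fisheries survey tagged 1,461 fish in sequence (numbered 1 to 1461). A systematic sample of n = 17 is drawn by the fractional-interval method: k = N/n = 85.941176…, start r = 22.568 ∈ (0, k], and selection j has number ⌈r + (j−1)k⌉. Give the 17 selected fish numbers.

j=1: r + 0k = 22.568 → ⌈·⌉ = 23
j=2: r + 1k = 108.509176… → ⌈·⌉ = 109
j=3: r + 2k = 194.450352… → ⌈·⌉ = 195
j=4: r + 3k = 280.391529… → ⌈·⌉ = 281
j=5: r + 4k = 366.332705… → ⌈·⌉ = 367
j=6: r + 5k = 452.273882… → ⌈·⌉ = 453
j=7: r + 6k = 538.215058… → ⌈·⌉ = 539
j=8: r + 7k = 624.156235… → ⌈·⌉ = 625
j=9: r + 8k = 710.097411… → ⌈·⌉ = 711
j=10: r + 9k = 796.038588… → ⌈·⌉ = 797
j=11: r + 10k = 881.979764… → ⌈·⌉ = 882
j=12: r + 11k = 967.920941… → ⌈·⌉ = 968
j=13: r + 12k = 1053.862117… → ⌈·⌉ = 1054
j=14: r + 13k = 1139.803294… → ⌈·⌉ = 1140
j=15: r + 14k = 1225.744470… → ⌈·⌉ = 1226
j=16: r + 15k = 1311.685647… → ⌈·⌉ = 1312
j=17: r + 16k = 1397.626823… → ⌈·⌉ = 1398

23, 109, 195, 281, 367, 453, 539, 625, 711, 797, 882, 968, 1054, 1140, 1226, 1312, 1398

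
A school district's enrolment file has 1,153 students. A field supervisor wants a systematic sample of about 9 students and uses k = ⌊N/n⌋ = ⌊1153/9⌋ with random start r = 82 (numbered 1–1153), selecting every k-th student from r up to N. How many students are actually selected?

9

k = ⌊1153/9⌋ = 128
Achieved size = ⌊(1153 − 82)/128⌋ + 1 = ⌊1071/128⌋ + 1 = 8 + 1 = 9
(last selection: 82 + 8×128 = 1106 ≤ 1153; next would be 1234 > 1153)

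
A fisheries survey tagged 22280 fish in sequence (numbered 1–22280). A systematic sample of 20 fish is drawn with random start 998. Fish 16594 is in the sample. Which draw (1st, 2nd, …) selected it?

k = 22280/20 = 1114
position = (16594 − 998)/1114 + 1 = 15596/1114 + 1 = 14 + 1 = 15

15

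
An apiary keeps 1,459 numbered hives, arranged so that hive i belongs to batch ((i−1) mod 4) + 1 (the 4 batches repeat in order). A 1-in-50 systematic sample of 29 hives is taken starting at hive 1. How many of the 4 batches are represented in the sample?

2

Consecutive selections differ by k = 50, so their batch numbers differ by 50 mod 4 = 2.
gcd(50, 4) = 2, so the sample visits 4/2 = 2 distinct residues mod 4.
Start 1 is batch 1; the batches hit are 1, 3.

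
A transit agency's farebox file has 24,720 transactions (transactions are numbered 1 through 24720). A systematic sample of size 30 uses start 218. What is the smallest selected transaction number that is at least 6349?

6810

k = 24720/30 = 824
Steps past start: ⌈(6349 − 218)/824⌉ = ⌈6131/824⌉ = 8
Selected transaction: 218 + 8×824 = 6810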